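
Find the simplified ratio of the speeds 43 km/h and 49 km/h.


Ratio = 43:49
GCD = 1
Simplified = 43:49
Time ratio (same distance) = 49:43
Speed ratio = 43:49

43:49


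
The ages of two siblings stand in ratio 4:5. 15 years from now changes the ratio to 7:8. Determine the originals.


Let A = 4k, B = 5k.
(4k + 15) / (5k + 15) = 7/8
Cross-multiply: 8(4k + 15) = 7(5k + 15)
32k + 120 = 35k + 105
32k - 35k = 105 - 120
-3k = -15
k = -15/-3 = 5
A = 4×5 = 20, B = 5×5 = 25
= A = 20, B = 25

A = 20, B = 25


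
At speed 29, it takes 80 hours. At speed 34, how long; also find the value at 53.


Inverse proportion: x × y = constant
k = 29 × 80 = 2320
At x=34: k/34 = 68.24
At x=53: k/53 = 43.77
= 68.24 and 43.77

68.24 and 43.77


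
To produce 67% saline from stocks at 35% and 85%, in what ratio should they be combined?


Let x parts of 35% mix with y parts of 85%.
35x + 85y = 67(x + y)
35x + 85y = 67x + 67y
x(35 - 67) = y(67 - 85)
x/y = (85 - 67)/(67 - 35) = 18/32
Simplify: 9:16
= 9:16

9:16


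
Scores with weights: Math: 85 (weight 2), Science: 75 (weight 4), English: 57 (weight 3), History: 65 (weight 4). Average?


Numerator = 85×2 + 75×4 + 57×3 + 65×4
= 170 + 300 + 171 + 260
= 901
Total weight = 13
Weighted avg = 901/13
= 69.31

69.31


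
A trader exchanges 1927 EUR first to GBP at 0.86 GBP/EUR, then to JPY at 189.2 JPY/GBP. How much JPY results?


Step 1: 1927 EUR × 0.86 = 1657.22 GBP
Step 2: 1657.22 GBP × 189.2 = 313546.02 JPY
Implied rate EUR→JPY = 0.86 × 189.2 = 162.7120
= 313546.02 JPY

313546.02 JPY


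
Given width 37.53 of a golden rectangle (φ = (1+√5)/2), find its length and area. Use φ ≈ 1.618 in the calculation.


φ = (1 + √5) / 2 ≈ 1.618
Length = width × φ = 37.53 × 1.618 = 60.72354
≈ 60.72
Area = width × length = 37.53 × 60.72354 = 2278.9544562 ≈ 2278.95
= Length: 60.72, Area: 2278.95

Length: 60.72, Area: 2278.95


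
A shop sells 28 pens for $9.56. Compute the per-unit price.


Unit rate = total / quantity
= 9.56 / 28
= $0.34 per unit

$0.34 per unit


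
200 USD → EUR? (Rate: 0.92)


Amount × rate = 200 × 0.92
= 184.00 EUR

184.00 EUR


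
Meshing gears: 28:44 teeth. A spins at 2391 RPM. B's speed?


Gear ratio = 28:44 = 7:11
RPM_B = RPM_A × (teeth_A / teeth_B)
= 2391 × (28/44)
= 1521.5 RPM

1521.5 RPM


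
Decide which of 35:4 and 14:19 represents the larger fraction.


35/4 = 8.7500
14/19 = 0.7368
8.7500 > 0.7368, so 35:4 is greater
= 35:4

35:4


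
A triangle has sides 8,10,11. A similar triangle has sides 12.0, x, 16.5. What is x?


Scale factor = 12.0/8 = 1.5
Missing side = 10 × 1.5
= 15.0

15.0


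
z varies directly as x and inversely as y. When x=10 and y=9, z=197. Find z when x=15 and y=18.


z = k·x/y
Solve for k using the known point: k = z·y/x = 197×9/10 = 1773/10 = 177.3000
Now evaluate at x=15, y=18:
z = k × 15 / 18 = (1773 × 15) / (10 × 18) = 26595/180
= 147.7500

147.7500


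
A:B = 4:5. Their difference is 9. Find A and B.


Let A = 4k, B = 5k.
5k - 4k = 9
1k = 9 → k = 9/1 = 9
A = 4×9 = 36, B = 5×9 = 45
= A = 36, B = 45

A = 36, B = 45


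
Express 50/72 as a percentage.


Percentage = (part / whole) × 100
= (50 / 72) × 100
≈ 69.44%

69.44%


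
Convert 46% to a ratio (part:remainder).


46% means 46 parts out of 100; remainder = 54
Part : remainder = 46:54
GCD = 2
= 23:27

23:27


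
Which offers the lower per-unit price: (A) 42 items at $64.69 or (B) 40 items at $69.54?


Deal A: $64.69/42 = $1.5402/unit
Deal B: $69.54/40 = $1.7385/unit
A is cheaper per unit
= Deal A

Deal A


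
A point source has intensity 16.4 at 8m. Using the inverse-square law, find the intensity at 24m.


I₁d₁² = I₂d₂²
I₂ = I₁ × (d₁/d₂)²
= 16.4 × (8/24)²
= 16.4 × 64/576
= 1049.6/576
≈ 1.8222

1.8222


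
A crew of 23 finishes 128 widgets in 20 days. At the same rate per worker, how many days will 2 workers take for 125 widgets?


Days ∝ work / workers, so d₂ = d₁ × (m₁/m₂) × (w₂/w₁)
Workers factor (inverse): 23/2 = 11.5000
Work factor (direct): 125/128 ≈ 0.9766
d₂ = 20 × 23/2 × 125/128 = (20 × 23 × 125) / (2 × 128) = 57500/256
≈ 224.61 days

224.61 days


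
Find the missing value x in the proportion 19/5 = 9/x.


Cross multiply: 19 × x = 5 × 9
19x = 45
x = 45 / 19
= 2.37

2.37


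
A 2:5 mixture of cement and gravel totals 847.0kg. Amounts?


Total parts = 2 + 5 = 7
cement: 847.0 × 2/7 = 242.0kg
gravel: 847.0 × 5/7 = 605.0kg
= 242.0kg and 605.0kg

242.0kg and 605.0kg


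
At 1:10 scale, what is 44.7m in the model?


Model size = real / scale
= 44.7 / 10
= 4.4700 m

4.4700 m


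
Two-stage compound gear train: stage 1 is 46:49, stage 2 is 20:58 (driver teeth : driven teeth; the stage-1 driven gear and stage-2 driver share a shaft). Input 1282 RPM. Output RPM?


Stage 1: RPM_B = RPM_A × t_A/t_B = 1282 × 46/49 = 58972/49 ≈ 1203.51
B and C share a shaft → RPM_C = RPM_B
Stage 2: RPM_D = RPM_C × t_C/t_D = RPM_A × (t_A×t_C)/(t_B×t_D)
Overall ratio = (46×20)/(49×58) = 920/2842
RPM_D = 1282 × 920/2842 = 1179440/2842
≈ 415.00 RPM

415.00 RPM


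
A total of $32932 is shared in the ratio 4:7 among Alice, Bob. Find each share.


Total parts = 4 + 7 = 11
Alice: 32932 × 4/11 = 11975.27
Bob: 32932 × 7/11 = 20956.73
= Alice: $11975.27, Bob: $20956.73

Alice: $11975.27, Bob: $20956.73


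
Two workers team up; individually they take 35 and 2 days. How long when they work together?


Rate of A = 1/35 per day
Rate of B = 1/2 per day
Combined rate = 1/35 + 1/2 = 37/70 ≈ 0.5286 per day
Days = 1 / combined rate = 70/37
≈ 1.89 days

1.89 days


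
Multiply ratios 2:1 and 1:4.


Compound ratio = (2×1) : (1×4)
= 2:4
GCD = 2
= 1:2

1:2


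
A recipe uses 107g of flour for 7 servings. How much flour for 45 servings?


Direct proportion: y/x = constant
k = 107/7 ≈ 15.2857
y₂ = k × 45 = 107 × 45 / 7 = 4815/7
≈ 687.86

687.86


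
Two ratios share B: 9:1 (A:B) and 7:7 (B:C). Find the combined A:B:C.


Match B: multiply A:B by 7 → 63:7
Multiply B:C by 1 → 7:7
Combined: 63:7:7
GCD = 7
= 9:1:1

9:1:1


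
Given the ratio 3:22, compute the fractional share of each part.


Total parts = 3 + 22 = 25
First part: 3/25 = 3/25
Second part: 22/25 = 22/25
= 3/25 and 22/25

3/25 and 22/25


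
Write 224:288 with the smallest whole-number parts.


GCD(224, 288) = 32
224/32 : 288/32
= 7:9

7:9


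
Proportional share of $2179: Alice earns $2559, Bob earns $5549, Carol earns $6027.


Total income = 2559 + 5549 + 6027 = $14135
Alice: $2179 × 2559/14135 = $394.49
Bob: $2179 × 5549/14135 = $855.41
Carol: $2179 × 6027/14135 = $929.10
= Alice: $394.49, Bob: $855.41, Carol: $929.10

Alice: $394.49, Bob: $855.41, Carol: $929.10


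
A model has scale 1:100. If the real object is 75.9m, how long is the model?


Model size = real / scale
= 75.9 / 100
= 0.7590 m

0.7590 m


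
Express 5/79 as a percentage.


Percentage = (part / whole) × 100
= (5 / 79) × 100
≈ 6.33%

6.33%


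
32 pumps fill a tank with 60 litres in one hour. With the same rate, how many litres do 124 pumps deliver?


Direct proportion: y/x = constant
k = 60/32 = 1.8750
y₂ = k × 124 = 60 × 124 / 32 = 7440/32
= 232.50

232.50


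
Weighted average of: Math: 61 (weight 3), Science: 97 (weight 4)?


Numerator = 61×3 + 97×4
= 183 + 388
= 571
Total weight = 7
Weighted avg = 571/7
= 81.57

81.57


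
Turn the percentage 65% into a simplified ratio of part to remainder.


65% means 65 parts out of 100; remainder = 35
Part : remainder = 65:35
GCD = 5
= 13:7

13:7


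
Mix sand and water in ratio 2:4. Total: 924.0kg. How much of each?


Total parts = 2 + 4 = 6
sand: 924.0 × 2/6 = 308.0kg
water: 924.0 × 4/6 = 616.0kg
= 308.0kg and 616.0kg

308.0kg and 616.0kg


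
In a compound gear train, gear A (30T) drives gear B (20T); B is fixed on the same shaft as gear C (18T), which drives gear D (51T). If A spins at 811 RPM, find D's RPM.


Stage 1: RPM_B = RPM_A × t_A/t_B = 811 × 30/20 = 24330/20 = 1216.50
B and C share a shaft → RPM_C = RPM_B
Stage 2: RPM_D = RPM_C × t_C/t_D = RPM_A × (t_A×t_C)/(t_B×t_D)
Overall ratio = (30×18)/(20×51) = 540/1020
RPM_D = 811 × 540/1020 = 437940/1020
≈ 429.35 RPM

429.35 RPM


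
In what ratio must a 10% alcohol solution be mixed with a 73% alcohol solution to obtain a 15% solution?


Let x parts of 10% mix with y parts of 73%.
10x + 73y = 15(x + y)
10x + 73y = 15x + 15y
x(10 - 15) = y(15 - 73)
x/y = (73 - 15)/(15 - 10) = 58/5
Simplify: 58:5
= 58:5

58:5


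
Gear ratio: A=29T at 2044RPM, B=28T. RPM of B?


Gear ratio = 29:28 = 29:28
RPM_B = RPM_A × (teeth_A / teeth_B)
= 2044 × (29/28)
= 2117.0 RPM

2117.0 RPM


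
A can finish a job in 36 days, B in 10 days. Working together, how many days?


Rate of A = 1/36 per day
Rate of B = 1/10 per day
Combined rate = 1/36 + 1/10 = 46/360 ≈ 0.1278 per day
Days = 1 / combined rate = 360/46
≈ 7.83 days

7.83 days


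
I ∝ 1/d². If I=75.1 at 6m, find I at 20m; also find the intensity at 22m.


I₁d₁² = I₂d₂²
I at 20m = 75.1 × (6/20)² = 75.1 × 36/400 = 2703.6/400 = 6.7590
I at 22m = 75.1 × (6/22)² = 75.1 × 36/484 = 2703.6/484 ≈ 5.5860
= 6.7590 and 5.5860

6.7590 and 5.5860


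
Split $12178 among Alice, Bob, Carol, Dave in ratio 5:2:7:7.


Total parts = 5 + 2 + 7 + 7 = 21
Alice: 12178 × 5/21 = 2899.52
Bob: 12178 × 2/21 = 1159.81
Carol: 12178 × 7/21 = 4059.33
Dave: 12178 × 7/21 = 4059.33
= Alice: $2899.52, Bob: $1159.81, Carol: $4059.33, Dave: $4059.33

Alice: $2899.52, Bob: $1159.81, Carol: $4059.33, Dave: $4059.33


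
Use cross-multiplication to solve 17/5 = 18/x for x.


Cross multiply: 17 × x = 5 × 18
17x = 90
x = 90 / 17
= 5.29

5.29


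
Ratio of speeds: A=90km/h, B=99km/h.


Ratio = 90:99
GCD = 9
Simplified = 10:11
Time ratio (same distance) = 11:10
Speed ratio = 10:11

10:11


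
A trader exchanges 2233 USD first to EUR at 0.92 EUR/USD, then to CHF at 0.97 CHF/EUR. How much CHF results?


Step 1: 2233 USD × 0.92 = 2054.36 EUR
Step 2: 2054.36 EUR × 0.97 = 1992.73 CHF
Implied rate USD→CHF = 0.92 × 0.97 = 0.8924
= 1992.73 CHF

1992.73 CHF


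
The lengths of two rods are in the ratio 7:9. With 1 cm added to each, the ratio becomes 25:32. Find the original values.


Let A = 7k, B = 9k.
(7k + 1) / (9k + 1) = 25/32
Cross-multiply: 32(7k + 1) = 25(9k + 1)
224k + 32 = 225k + 25
224k - 225k = 25 - 32
-1k = -7
k = -7/-1 = 7
A = 7×7 = 49, B = 9×7 = 63
= A = 49, B = 63

A = 49, B = 63


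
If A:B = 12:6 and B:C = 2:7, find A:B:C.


Match B: multiply A:B by 2 → 24:12
Multiply B:C by 6 → 12:42
Combined: 24:12:42
GCD = 6
= 4:2:7

4:2:7


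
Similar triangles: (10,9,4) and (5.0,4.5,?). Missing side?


Scale factor = 5.0/10 = 0.5
Missing side = 4 × 0.5
= 2.0

2.0


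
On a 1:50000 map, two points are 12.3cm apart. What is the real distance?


Real distance = map distance × scale
= 12.3cm × 50000
= 615000 cm = 6150.0 m
= 6.150 km

6.150 km


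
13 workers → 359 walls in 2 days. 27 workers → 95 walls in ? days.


Days ∝ work / workers, so d₂ = d₁ × (m₁/m₂) × (w₂/w₁)
Workers factor (inverse): 13/27 ≈ 0.4815
Work factor (direct): 95/359 ≈ 0.2646
d₂ = 2 × 13/27 × 95/359 = (2 × 13 × 95) / (27 × 359) = 2470/9693
≈ 0.25 days

0.25 days


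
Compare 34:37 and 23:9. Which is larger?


34/37 = 0.9189
23/9 = 2.5556
0.9189 < 2.5556, so 34:37 is less
= 23:9

23:9


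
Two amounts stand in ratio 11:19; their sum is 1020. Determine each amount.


Let A = 11k, B = 19k.
11k + 19k = 1020
30k = 1020 → k = 1020/30 = 34
A = 11×34 = 374, B = 19×34 = 646
= A = 374, B = 646

A = 374, B = 646


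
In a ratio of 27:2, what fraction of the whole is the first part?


Total parts = 27 + 2 = 29
First part: 27/29 = 27/29
= 27/29

27/29


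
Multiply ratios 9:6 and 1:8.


Compound ratio = (9×1) : (6×8)
= 9:48
GCD = 3
= 3:16

3:16


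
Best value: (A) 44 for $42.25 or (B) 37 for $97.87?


Deal A: $42.25/44 = $0.9602/unit
Deal B: $97.87/37 = $2.6451/unit
A is cheaper per unit
= Deal A

Deal A


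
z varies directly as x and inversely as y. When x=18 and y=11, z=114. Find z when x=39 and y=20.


z = k·x/y
Solve for k using the known point: k = z·y/x = 114×11/18 = 1254/18 ≈ 69.6667
Now evaluate at x=39, y=20:
z = k × 39 / 20 = (1254 × 39) / (18 × 20) = 48906/360
= 135.8500

135.8500


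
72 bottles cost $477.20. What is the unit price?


Unit rate = total / quantity
= 477.20 / 72
= $6.63 per unit

$6.63 per unit


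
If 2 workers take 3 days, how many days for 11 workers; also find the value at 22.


Inverse proportion: x × y = constant
k = 2 × 3 = 6
At x=11: k/11 = 0.55
At x=22: k/22 = 0.27
= 0.55 and 0.27

0.55 and 0.27


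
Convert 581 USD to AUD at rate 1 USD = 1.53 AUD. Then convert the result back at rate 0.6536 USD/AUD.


Amount × rate = 581 × 1.53 = 888.93 AUD
Round-trip: 888.93 × 0.6536 = 581.00 USD
= 888.93 AUD, then 581.00 USD

888.93 AUD, then 581.00 USD


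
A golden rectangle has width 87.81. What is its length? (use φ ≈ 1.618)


φ = (1 + √5) / 2 ≈ 1.618
Length = width × φ = 87.81 × 1.618 = 142.07658
≈ 142.08

142.08


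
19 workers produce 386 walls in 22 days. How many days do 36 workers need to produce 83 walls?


Days ∝ work / workers, so d₂ = d₁ × (m₁/m₂) × (w₂/w₁)
Workers factor (inverse): 19/36 ≈ 0.5278
Work factor (direct): 83/386 ≈ 0.2150
d₂ = 22 × 19/36 × 83/386 = (22 × 19 × 83) / (36 × 386) = 34694/13896
≈ 2.50 days

2.50 days


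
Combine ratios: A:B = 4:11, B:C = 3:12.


Match B: multiply A:B by 3 → 12:33
Multiply B:C by 11 → 33:132
Combined: 12:33:132
GCD = 3
= 4:11:44

4:11:44


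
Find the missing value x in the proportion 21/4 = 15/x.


Cross multiply: 21 × x = 4 × 15
21x = 60
x = 60 / 21
= 2.86

2.86


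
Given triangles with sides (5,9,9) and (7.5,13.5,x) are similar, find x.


Scale factor = 7.5/5 = 1.5
Missing side = 9 × 1.5
= 13.5

13.5


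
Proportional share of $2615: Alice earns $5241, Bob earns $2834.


Total income = 5241 + 2834 = $8075
Alice: $2615 × 5241/8075 = $1697.24
Bob: $2615 × 2834/8075 = $917.76
= Alice: $1697.24, Bob: $917.76

Alice: $1697.24, Bob: $917.76


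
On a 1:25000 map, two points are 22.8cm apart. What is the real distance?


Real distance = map distance × scale
= 22.8cm × 25000
= 570000 cm = 5700.0 m
= 5.700 km

5.700 km


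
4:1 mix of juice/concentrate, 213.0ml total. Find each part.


Total parts = 4 + 1 = 5
juice: 213.0 × 4/5 = 170.4ml
concentrate: 213.0 × 1/5 = 42.6ml
= 170.4ml and 42.6ml

170.4ml and 42.6ml


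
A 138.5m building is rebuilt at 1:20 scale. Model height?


Model size = real / scale
= 138.5 / 20
= 6.9250 m

6.9250 m


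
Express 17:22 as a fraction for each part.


Total parts = 17 + 22 = 39
First part: 17/39 = 17/39
Second part: 22/39 = 22/39
= 17/39 and 22/39

17/39 and 22/39


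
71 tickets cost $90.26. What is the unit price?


Unit rate = total / quantity
= 90.26 / 71
= $1.27 per unit

$1.27 per unit


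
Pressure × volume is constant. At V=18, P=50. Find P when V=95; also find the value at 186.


Inverse proportion: x × y = constant
k = 18 × 50 = 900
At x=95: k/95 = 9.47
At x=186: k/186 = 4.84
= 9.47 and 4.84

9.47 and 4.84


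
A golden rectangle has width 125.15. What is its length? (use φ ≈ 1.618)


φ = (1 + √5) / 2 ≈ 1.618
Length = width × φ = 125.15 × 1.618 = 202.4927
≈ 202.49

202.49


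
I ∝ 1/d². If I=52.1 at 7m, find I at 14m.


I₁d₁² = I₂d₂²
I₂ = I₁ × (d₁/d₂)²
= 52.1 × (7/14)²
= 52.1 × 49/196
= 2552.9/196
= 13.0250

13.0250


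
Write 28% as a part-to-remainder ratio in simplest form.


28% means 28 parts out of 100; remainder = 72
Part : remainder = 28:72
GCD = 4
= 7:18

7:18


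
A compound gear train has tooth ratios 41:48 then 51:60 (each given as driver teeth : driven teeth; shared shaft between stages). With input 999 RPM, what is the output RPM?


Stage 1: RPM_B = RPM_A × t_A/t_B = 999 × 41/48 = 40959/48 ≈ 853.31
B and C share a shaft → RPM_C = RPM_B
Stage 2: RPM_D = RPM_C × t_C/t_D = RPM_A × (t_A×t_C)/(t_B×t_D)
Overall ratio = (41×51)/(48×60) = 2091/2880
RPM_D = 999 × 2091/2880 = 2088909/2880
≈ 725.32 RPM

725.32 RPM


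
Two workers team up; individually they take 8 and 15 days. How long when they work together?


Rate of A = 1/8 per day
Rate of B = 1/15 per day
Combined rate = 1/8 + 1/15 = 23/120 ≈ 0.1917 per day
Days = 1 / combined rate = 120/23
≈ 5.22 days

5.22 days


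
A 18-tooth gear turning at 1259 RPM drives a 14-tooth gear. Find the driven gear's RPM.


Gear ratio = 18:14 = 9:7
RPM_B = RPM_A × (teeth_A / teeth_B)
= 1259 × (18/14)
= 1618.7 RPM

1618.7 RPM


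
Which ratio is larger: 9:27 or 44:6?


9/27 = 0.3333
44/6 = 7.3333
0.3333 < 7.3333, so 9:27 is less
= 44:6

44:6


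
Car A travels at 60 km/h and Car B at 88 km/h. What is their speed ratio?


Ratio = 60:88
GCD = 4
Simplified = 15:22
Time ratio (same distance) = 22:15
Speed ratio = 15:22

15:22


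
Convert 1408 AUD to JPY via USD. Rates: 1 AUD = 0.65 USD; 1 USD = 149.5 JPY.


Step 1: 1408 AUD × 0.65 = 915.20 USD
Step 2: 915.20 USD × 149.5 = 136822.40 JPY
Implied rate AUD→JPY = 0.65 × 149.5 = 97.1750
= 136822.40 JPY

136822.40 JPY


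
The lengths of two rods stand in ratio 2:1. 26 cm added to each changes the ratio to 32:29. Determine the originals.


Let A = 2k, B = 1k.
(2k + 26) / (1k + 26) = 32/29
Cross-multiply: 29(2k + 26) = 32(1k + 26)
58k + 754 = 32k + 832
58k - 32k = 832 - 754
26k = 78
k = 78/26 = 3
A = 2×3 = 6, B = 1×3 = 3
= A = 6, B = 3

A = 6, B = 3


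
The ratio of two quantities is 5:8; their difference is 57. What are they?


Let A = 5k, B = 8k.
8k - 5k = 57
3k = 57 → k = 57/3 = 19
A = 5×19 = 95, B = 8×19 = 152
= A = 95, B = 152

A = 95, B = 152


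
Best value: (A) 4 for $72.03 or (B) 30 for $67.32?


Deal A: $72.03/4 = $18.0075/unit
Deal B: $67.32/30 = $2.2440/unit
B is cheaper per unit
= Deal B

Deal B


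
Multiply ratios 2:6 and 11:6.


Compound ratio = (2×11) : (6×6)
= 22:36
GCD = 2
= 11:18

11:18


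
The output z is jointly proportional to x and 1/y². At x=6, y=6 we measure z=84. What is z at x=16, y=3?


z = k·x/y²
Solve for k using the known point: k = z·y²/x = 84×36/6 = 3024/6 = 504.0000
Now evaluate at x=16, y=3:
z = k × 16 / 9 = (3024 × 16) / (6 × 9) = 48384/54
= 896.0000

896.0000


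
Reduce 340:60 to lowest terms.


GCD(340, 60) = 20
340/20 : 60/20
= 17:3

17:3


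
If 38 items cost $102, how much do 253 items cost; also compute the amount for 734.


Direct proportion: y/x = constant
k = 102/38 ≈ 2.6842
y at x=253: k × 253 = 102 × 253 / 38 = 25806/38 ≈ 679.11
y at x=734: k × 734 = 102 × 734 / 38 = 74868/38 ≈ 1970.21
= 679.11 and 1970.21

679.11 and 1970.21


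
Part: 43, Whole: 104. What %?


Percentage = (part / whole) × 100
= (43 / 104) × 100
≈ 41.35%

41.35%


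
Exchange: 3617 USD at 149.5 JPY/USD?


Amount × rate = 3617 × 149.5
= 540741.50 JPY

540741.50 JPY


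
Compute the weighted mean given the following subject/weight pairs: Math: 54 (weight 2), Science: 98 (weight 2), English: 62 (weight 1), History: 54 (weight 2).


Numerator = 54×2 + 98×2 + 62×1 + 54×2
= 108 + 196 + 62 + 108
= 474
Total weight = 7
Weighted avg = 474/7
= 67.71

67.71


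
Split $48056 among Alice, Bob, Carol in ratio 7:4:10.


Total parts = 7 + 4 + 10 = 21
Alice: 48056 × 7/21 = 16018.67
Bob: 48056 × 4/21 = 9153.52
Carol: 48056 × 10/21 = 22883.81
= Alice: $16018.67, Bob: $9153.52, Carol: $22883.81

Alice: $16018.67, Bob: $9153.52, Carol: $22883.81


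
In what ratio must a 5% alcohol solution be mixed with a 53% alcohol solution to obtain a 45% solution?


Let x parts of 5% mix with y parts of 53%.
5x + 53y = 45(x + y)
5x + 53y = 45x + 45y
x(5 - 45) = y(45 - 53)
x/y = (53 - 45)/(45 - 5) = 8/40
Simplify: 1:5
= 1:5

1:5


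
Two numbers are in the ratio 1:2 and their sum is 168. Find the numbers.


Let A = 1k, B = 2k.
1k + 2k = 168
3k = 168 → k = 168/3 = 56
A = 1×56 = 56, B = 2×56 = 112
= A = 56, B = 112

A = 56, B = 112


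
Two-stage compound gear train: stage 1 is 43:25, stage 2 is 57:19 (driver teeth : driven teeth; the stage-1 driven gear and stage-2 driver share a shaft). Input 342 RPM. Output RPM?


Stage 1: RPM_B = RPM_A × t_A/t_B = 342 × 43/25 = 14706/25 = 588.24
B and C share a shaft → RPM_C = RPM_B
Stage 2: RPM_D = RPM_C × t_C/t_D = RPM_A × (t_A×t_C)/(t_B×t_D)
Overall ratio = (43×57)/(25×19) = 2451/475
RPM_D = 342 × 2451/475 = 838242/475
= 1764.72 RPM

1764.72 RPM


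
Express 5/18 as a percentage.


Percentage = (part / whole) × 100
= (5 / 18) × 100
≈ 27.78%

27.78%


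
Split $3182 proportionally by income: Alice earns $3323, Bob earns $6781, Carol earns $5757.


Total income = 3323 + 6781 + 5757 = $15861
Alice: $3182 × 3323/15861 = $666.65
Bob: $3182 × 6781/15861 = $1360.39
Carol: $3182 × 5757/15861 = $1154.96
= Alice: $666.65, Bob: $1360.39, Carol: $1154.96

Alice: $666.65, Bob: $1360.39, Carol: $1154.96


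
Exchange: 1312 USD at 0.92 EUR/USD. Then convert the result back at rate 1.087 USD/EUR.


Amount × rate = 1312 × 0.92 = 1207.04 EUR
Round-trip: 1207.04 × 1.087 = 1312.05 USD
= 1207.04 EUR, then 1312.05 USD

1207.04 EUR, then 1312.05 USD


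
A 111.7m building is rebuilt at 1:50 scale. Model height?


Model size = real / scale
= 111.7 / 50
= 2.2340 m

2.2340 m


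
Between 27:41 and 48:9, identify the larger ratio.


27/41 = 0.6585
48/9 = 5.3333
0.6585 < 5.3333, so 27:41 is less
= 48:9

48:9


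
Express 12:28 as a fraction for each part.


Total parts = 12 + 28 = 40
First part: 12/40 = 3/10
Second part: 28/40 = 7/10
= 3/10 and 7/10

3/10 and 7/10


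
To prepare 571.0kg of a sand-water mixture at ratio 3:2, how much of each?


Total parts = 3 + 2 = 5
sand: 571.0 × 3/5 = 342.6kg
water: 571.0 × 2/5 = 228.4kg
= 342.6kg and 228.4kg

342.6kg and 228.4kg


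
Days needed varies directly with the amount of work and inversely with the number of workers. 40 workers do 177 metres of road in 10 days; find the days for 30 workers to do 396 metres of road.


Days ∝ work / workers, so d₂ = d₁ × (m₁/m₂) × (w₂/w₁)
Workers factor (inverse): 40/30 ≈ 1.3333
Work factor (direct): 396/177 ≈ 2.2373
d₂ = 10 × 40/30 × 396/177 = (10 × 40 × 396) / (30 × 177) = 158400/5310
≈ 29.83 days

29.83 days


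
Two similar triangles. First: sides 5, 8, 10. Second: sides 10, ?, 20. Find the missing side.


Scale factor = 10/5 = 2
Missing side = 8 × 2
= 16.0

16.0


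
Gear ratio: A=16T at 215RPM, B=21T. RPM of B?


Gear ratio = 16:21 = 16:21
RPM_B = RPM_A × (teeth_A / teeth_B)
= 215 × (16/21)
= 163.8 RPM

163.8 RPM


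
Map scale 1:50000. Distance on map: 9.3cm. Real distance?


Real distance = map distance × scale
= 9.3cm × 50000
= 465000 cm = 4650.0 m
= 4.650 km

4.650 km


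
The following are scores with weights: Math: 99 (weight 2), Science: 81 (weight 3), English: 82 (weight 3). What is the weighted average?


Numerator = 99×2 + 81×3 + 82×3
= 198 + 243 + 246
= 687
Total weight = 8
Weighted avg = 687/8
= 85.88

85.88


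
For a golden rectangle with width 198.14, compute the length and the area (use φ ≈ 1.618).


φ = (1 + √5) / 2 ≈ 1.618
Length = width × φ = 198.14 × 1.618 = 320.59052
≈ 320.59
Area = width × length = 198.14 × 320.59052 = 63521.8056328 ≈ 63521.81
= Length: 320.59, Area: 63521.81

Length: 320.59, Area: 63521.81


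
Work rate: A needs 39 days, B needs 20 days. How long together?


Rate of A = 1/39 per day
Rate of B = 1/20 per day
Combined rate = 1/39 + 1/20 = 59/780 ≈ 0.0756 per day
Days = 1 / combined rate = 780/59
≈ 13.22 days

13.22 days


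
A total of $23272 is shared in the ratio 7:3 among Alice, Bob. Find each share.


Total parts = 7 + 3 = 10
Alice: 23272 × 7/10 = 16290.40
Bob: 23272 × 3/10 = 6981.60
= Alice: $16290.40, Bob: $6981.60

Alice: $16290.40, Bob: $6981.60


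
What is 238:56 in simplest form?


GCD(238, 56) = 14
238/14 : 56/14
= 17:4

17:4


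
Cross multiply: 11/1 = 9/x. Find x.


Cross multiply: 11 × x = 1 × 9
11x = 9
x = 9 / 11
= 0.82

0.82


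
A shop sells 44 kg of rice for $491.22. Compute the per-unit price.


Unit rate = total / quantity
= 491.22 / 44
= $11.16 per unit

$11.16 per unit


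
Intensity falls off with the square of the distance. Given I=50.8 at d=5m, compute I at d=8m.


I₁d₁² = I₂d₂²
I₂ = I₁ × (d₁/d₂)²
= 50.8 × (5/8)²
= 50.8 × 25/64
= 1270/64
≈ 19.8438

19.8438


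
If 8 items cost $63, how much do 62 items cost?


Direct proportion: y/x = constant
k = 63/8 = 7.8750
y₂ = k × 62 = 63 × 62 / 8 = 3906/8
= 488.25

488.25


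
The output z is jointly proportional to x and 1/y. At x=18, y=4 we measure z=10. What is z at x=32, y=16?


z = k·x/y
Solve for k using the known point: k = z·y/x = 10×4/18 = 40/18 ≈ 2.2222
Now evaluate at x=32, y=16:
z = k × 32 / 16 = (40 × 32) / (18 × 16) = 1280/288
≈ 4.4444

4.4444


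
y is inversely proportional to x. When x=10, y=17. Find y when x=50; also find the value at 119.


Inverse proportion: x × y = constant
k = 10 × 17 = 170
At x=50: k/50 = 3.40
At x=119: k/119 = 1.43
= 3.40 and 1.43

3.40 and 1.43


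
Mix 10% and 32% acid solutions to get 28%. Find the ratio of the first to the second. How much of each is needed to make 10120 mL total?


Let x parts of 10% mix with y parts of 32%.
10x + 32y = 28(x + y)
10x + 32y = 28x + 28y
x(10 - 28) = y(28 - 32)
x/y = (32 - 28)/(28 - 10) = 4/18
Simplify: 2:9
Total parts = 11; one part = 10120/11 = 920.00 mL
10% solution: 2×920.00 = 1840.00 mL
32% solution: 9×920.00 = 8280.00 mL
= ratio 2:9; 1840.00 mL and 8280.00 mL

ratio 2:9; 1840.00 mL and 8280.00 mL


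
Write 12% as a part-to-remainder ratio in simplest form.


12% means 12 parts out of 100; remainder = 88
Part : remainder = 12:88
GCD = 4
= 3:22

3:22


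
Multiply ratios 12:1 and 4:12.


Compound ratio = (12×4) : (1×12)
= 48:12
GCD = 12
= 4:1

4:1


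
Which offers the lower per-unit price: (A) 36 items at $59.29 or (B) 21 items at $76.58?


Deal A: $59.29/36 = $1.6469/unit
Deal B: $76.58/21 = $3.6467/unit
A is cheaper per unit
= Deal A

Deal A


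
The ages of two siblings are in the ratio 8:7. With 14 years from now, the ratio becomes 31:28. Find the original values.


Let A = 8k, B = 7k.
(8k + 14) / (7k + 14) = 31/28
Cross-multiply: 28(8k + 14) = 31(7k + 14)
224k + 392 = 217k + 434
224k - 217k = 434 - 392
7k = 42
k = 42/7 = 6
A = 8×6 = 48, B = 7×6 = 42
= A = 48, B = 42

A = 48, B = 42


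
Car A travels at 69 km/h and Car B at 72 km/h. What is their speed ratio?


Ratio = 69:72
GCD = 3
Simplified = 23:24
Time ratio (same distance) = 24:23
Speed ratio = 23:24

23:24


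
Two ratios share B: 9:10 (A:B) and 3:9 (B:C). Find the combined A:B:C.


Match B: multiply A:B by 3 → 27:30
Multiply B:C by 10 → 30:90
Combined: 27:30:90
GCD = 3
= 9:10:30

9:10:30


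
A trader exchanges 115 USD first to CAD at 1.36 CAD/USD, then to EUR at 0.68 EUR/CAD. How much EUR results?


Step 1: 115 USD × 1.36 = 156.40 CAD
Step 2: 156.40 CAD × 0.68 = 106.35 EUR
Implied rate USD→EUR = 1.36 × 0.68 = 0.9248
= 106.35 EUR

106.35 EUR


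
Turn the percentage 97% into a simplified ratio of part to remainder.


97% means 97 parts out of 100; remainder = 3
Part : remainder = 97:3
GCD = 1
= 97:3

97:3


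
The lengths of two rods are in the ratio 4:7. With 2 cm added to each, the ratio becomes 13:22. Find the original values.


Let A = 4k, B = 7k.
(4k + 2) / (7k + 2) = 13/22
Cross-multiply: 22(4k + 2) = 13(7k + 2)
88k + 44 = 91k + 26
88k - 91k = 26 - 44
-3k = -18
k = -18/-3 = 6
A = 4×6 = 24, B = 7×6 = 42
= A = 24, B = 42

A = 24, B = 42


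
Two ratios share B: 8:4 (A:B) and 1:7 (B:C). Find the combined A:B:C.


Match B: multiply A:B by 1 → 8:4
Multiply B:C by 4 → 4:28
Combined: 8:4:28
GCD = 4
= 2:1:7

2:1:7


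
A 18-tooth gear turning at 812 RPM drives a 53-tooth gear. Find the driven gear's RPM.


Gear ratio = 18:53 = 18:53
RPM_B = RPM_A × (teeth_A / teeth_B)
= 812 × (18/53)
= 275.8 RPM

275.8 RPM


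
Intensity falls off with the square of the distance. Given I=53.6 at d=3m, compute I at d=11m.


I₁d₁² = I₂d₂²
I₂ = I₁ × (d₁/d₂)²
= 53.6 × (3/11)²
= 53.6 × 9/121
= 482.4/121
≈ 3.9868

3.9868


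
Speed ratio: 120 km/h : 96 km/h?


Ratio = 120:96
GCD = 24
Simplified = 5:4
Time ratio (same distance) = 4:5
Speed ratio = 5:4

5:4


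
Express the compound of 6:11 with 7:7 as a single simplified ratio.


Compound ratio = (6×7) : (11×7)
= 42:77
GCD = 7
= 6:11

6:11


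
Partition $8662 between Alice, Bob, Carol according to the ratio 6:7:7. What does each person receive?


Total parts = 6 + 7 + 7 = 20
Alice: 8662 × 6/20 = 2598.60
Bob: 8662 × 7/20 = 3031.70
Carol: 8662 × 7/20 = 3031.70
= Alice: $2598.60, Bob: $3031.70, Carol: $3031.70

Alice: $2598.60, Bob: $3031.70, Carol: $3031.70


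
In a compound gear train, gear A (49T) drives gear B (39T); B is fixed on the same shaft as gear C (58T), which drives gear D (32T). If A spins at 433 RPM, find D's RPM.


Stage 1: RPM_B = RPM_A × t_A/t_B = 433 × 49/39 = 21217/39 ≈ 544.03
B and C share a shaft → RPM_C = RPM_B
Stage 2: RPM_D = RPM_C × t_C/t_D = RPM_A × (t_A×t_C)/(t_B×t_D)
Overall ratio = (49×58)/(39×32) = 2842/1248
RPM_D = 433 × 2842/1248 = 1230586/1248
≈ 986.05 RPM

986.05 RPM


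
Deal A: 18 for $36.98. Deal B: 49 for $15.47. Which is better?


Deal A: $36.98/18 = $2.0544/unit
Deal B: $15.47/49 = $0.3157/unit
B is cheaper per unit
= Deal B

Deal B


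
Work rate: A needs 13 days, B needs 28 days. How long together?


Rate of A = 1/13 per day
Rate of B = 1/28 per day
Combined rate = 1/13 + 1/28 = 41/364 ≈ 0.1126 per day
Days = 1 / combined rate = 364/41
≈ 8.88 days

8.88 days


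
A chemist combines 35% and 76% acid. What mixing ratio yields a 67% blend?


Let x parts of 35% mix with y parts of 76%.
35x + 76y = 67(x + y)
35x + 76y = 67x + 67y
x(35 - 67) = y(67 - 76)
x/y = (76 - 67)/(67 - 35) = 9/32
Simplify: 9:32
= 9:32

9:32


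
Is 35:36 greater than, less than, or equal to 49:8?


35/36 = 0.9722
49/8 = 6.1250
0.9722 < 6.1250, so 35:36 is less
= less than

less than


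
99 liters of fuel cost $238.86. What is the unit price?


Unit rate = total / quantity
= 238.86 / 99
= $2.41 per unit

$2.41 per unit


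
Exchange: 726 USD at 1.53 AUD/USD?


Amount × rate = 726 × 1.53
= 1110.78 AUD

1110.78 AUD


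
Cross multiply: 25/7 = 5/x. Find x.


Cross multiply: 25 × x = 7 × 5
25x = 35
x = 35 / 25
= 1.40

1.40


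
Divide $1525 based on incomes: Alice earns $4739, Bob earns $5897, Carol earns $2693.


Total income = 4739 + 5897 + 2693 = $13329
Alice: $1525 × 4739/13329 = $542.20
Bob: $1525 × 5897/13329 = $674.69
Carol: $1525 × 2693/13329 = $308.11
= Alice: $542.20, Bob: $674.69, Carol: $308.11

Alice: $542.20, Bob: $674.69, Carol: $308.11


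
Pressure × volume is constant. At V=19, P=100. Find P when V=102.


Inverse proportion: x × y = constant
k = 19 × 100 = 1900
y₂ = k / 102 = 1900 / 102
= 18.63

18.63


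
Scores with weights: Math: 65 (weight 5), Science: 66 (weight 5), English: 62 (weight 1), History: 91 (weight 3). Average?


Numerator = 65×5 + 66×5 + 62×1 + 91×3
= 325 + 330 + 62 + 273
= 990
Total weight = 14
Weighted avg = 990/14
= 70.71

70.71


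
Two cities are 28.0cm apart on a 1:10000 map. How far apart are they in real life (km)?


Real distance = map distance × scale
= 28.0cm × 10000
= 280000 cm = 2800.0 m
= 2.800 km

2.800 km


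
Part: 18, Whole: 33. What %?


Percentage = (part / whole) × 100
= (18 / 33) × 100
≈ 54.55%

54.55%


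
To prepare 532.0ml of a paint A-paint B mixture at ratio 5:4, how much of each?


Total parts = 5 + 4 = 9
paint A: 532.0 × 5/9 = 295.6ml
paint B: 532.0 × 4/9 = 236.4ml
= 295.6ml and 236.4ml

295.6ml and 236.4ml


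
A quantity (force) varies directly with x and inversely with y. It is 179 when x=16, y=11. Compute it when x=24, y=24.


z = k·x/y
Solve for k using the known point: k = z·y/x = 179×11/16 = 1969/16 = 123.0625
Now evaluate at x=24, y=24:
z = k × 24 / 24 = (1969 × 24) / (16 × 24) = 47256/384
= 123.0625

123.0625


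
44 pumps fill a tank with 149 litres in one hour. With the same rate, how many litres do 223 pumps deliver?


Direct proportion: y/x = constant
k = 149/44 ≈ 3.3864
y₂ = k × 223 = 149 × 223 / 44 = 33227/44
≈ 755.16

755.16


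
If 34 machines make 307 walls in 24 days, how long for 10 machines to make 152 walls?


Days ∝ work / workers, so d₂ = d₁ × (m₁/m₂) × (w₂/w₁)
Workers factor (inverse): 34/10 = 3.4000
Work factor (direct): 152/307 ≈ 0.4951
d₂ = 24 × 34/10 × 152/307 = (24 × 34 × 152) / (10 × 307) = 124032/3070
≈ 40.40 days

40.40 days


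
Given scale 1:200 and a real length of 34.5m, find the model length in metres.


Model size = real / scale
= 34.5 / 200
= 0.1725 m

0.1725 m


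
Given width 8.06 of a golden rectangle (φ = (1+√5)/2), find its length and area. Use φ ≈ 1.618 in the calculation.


φ = (1 + √5) / 2 ≈ 1.618
Length = width × φ = 8.06 × 1.618 = 13.04108
≈ 13.04
Area = width × length = 8.06 × 13.04108 = 105.1111048 ≈ 105.11
= Length: 13.04, Area: 105.11

Length: 13.04, Area: 105.11


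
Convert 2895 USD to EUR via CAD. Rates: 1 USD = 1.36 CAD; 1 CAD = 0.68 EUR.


Step 1: 2895 USD × 1.36 = 3937.20 CAD
Step 2: 3937.20 CAD × 0.68 = 2677.30 EUR
Implied rate USD→EUR = 1.36 × 0.68 = 0.9248
= 2677.30 EUR

2677.30 EUR


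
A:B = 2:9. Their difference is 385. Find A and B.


Let A = 2k, B = 9k.
9k - 2k = 385
7k = 385 → k = 385/7 = 55
A = 2×55 = 110, B = 9×55 = 495
= A = 110, B = 495

A = 110, B = 495


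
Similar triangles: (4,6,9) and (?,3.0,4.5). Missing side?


Scale factor = 3.0/6 = 0.5
Missing side = 4 × 0.5
= 2.0

2.0


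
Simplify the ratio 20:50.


GCD(20, 50) = 10
20/10 : 50/10
= 2:5

2:5


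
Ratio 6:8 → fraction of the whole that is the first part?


Total parts = 6 + 8 = 14
First part: 6/14 = 3/7
= 3/7

3/7


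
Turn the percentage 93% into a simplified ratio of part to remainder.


93% means 93 parts out of 100; remainder = 7
Part : remainder = 93:7
GCD = 1
= 93:7

93:7


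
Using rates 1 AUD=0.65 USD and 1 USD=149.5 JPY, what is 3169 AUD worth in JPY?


Step 1: 3169 AUD × 0.65 = 2059.85 USD
Step 2: 2059.85 USD × 149.5 = 307947.58 JPY
Implied rate AUD→JPY = 0.65 × 149.5 = 97.1750
= 307947.58 JPY

307947.58 JPY


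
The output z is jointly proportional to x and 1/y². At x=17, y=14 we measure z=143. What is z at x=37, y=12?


z = k·x/y²
Solve for k using the known point: k = z·y²/x = 143×196/17 = 28028/17 ≈ 1648.7059
Now evaluate at x=37, y=12:
z = k × 37 / 144 = (28028 × 37) / (17 × 144) = 1037036/2448
≈ 423.6258

423.6258


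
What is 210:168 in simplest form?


GCD(210, 168) = 42
210/42 : 168/42
= 5:4

5:4


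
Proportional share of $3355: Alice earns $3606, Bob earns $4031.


Total income = 3606 + 4031 = $7637
Alice: $3355 × 3606/7637 = $1584.15
Bob: $3355 × 4031/7637 = $1770.85
= Alice: $1584.15, Bob: $1770.85

Alice: $1584.15, Bob: $1770.85


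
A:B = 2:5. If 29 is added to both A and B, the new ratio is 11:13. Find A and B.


Let A = 2k, B = 5k.
(2k + 29) / (5k + 29) = 11/13
Cross-multiply: 13(2k + 29) = 11(5k + 29)
26k + 377 = 55k + 319
26k - 55k = 319 - 377
-29k = -58
k = -58/-29 = 2
A = 2×2 = 4, B = 5×2 = 10
= A = 4, B = 10

A = 4, B = 10


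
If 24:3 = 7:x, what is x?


Cross multiply: 24 × x = 3 × 7
24x = 21
x = 21 / 24
= 0.88

0.88


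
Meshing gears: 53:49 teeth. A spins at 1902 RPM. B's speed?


Gear ratio = 53:49 = 53:49
RPM_B = RPM_A × (teeth_A / teeth_B)
= 1902 × (53/49)
= 2057.3 RPM

2057.3 RPM


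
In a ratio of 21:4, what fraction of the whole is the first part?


Total parts = 21 + 4 = 25
First part: 21/25 = 21/25
= 21/25

21/25


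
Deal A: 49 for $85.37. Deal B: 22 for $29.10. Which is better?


Deal A: $85.37/49 = $1.7422/unit
Deal B: $29.10/22 = $1.3227/unit
B is cheaper per unit
= Deal B

Deal B


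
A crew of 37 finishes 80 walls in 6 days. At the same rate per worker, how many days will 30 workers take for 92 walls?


Days ∝ work / workers, so d₂ = d₁ × (m₁/m₂) × (w₂/w₁)
Workers factor (inverse): 37/30 ≈ 1.2333
Work factor (direct): 92/80 = 1.1500
d₂ = 6 × 37/30 × 92/80 = (6 × 37 × 92) / (30 × 80) = 20424/2400
= 8.51 days

8.51 days


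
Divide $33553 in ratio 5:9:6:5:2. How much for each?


Total parts = 5 + 9 + 6 + 5 + 2 = 27
Part 1: 33553 × 5/27 = 6213.52
Part 2: 33553 × 9/27 = 11184.33
Part 3: 33553 × 6/27 = 7456.22
Part 4: 33553 × 5/27 = 6213.52
Part 5: 33553 × 2/27 = 2485.41
= Part 1: $6213.52, Part 2: $11184.33, Part 3: $7456.22, Part 4: $6213.52, Part 5: $2485.41

Part 1: $6213.52, Part 2: $11184.33, Part 3: $7456.22, Part 4: $6213.52, Part 5: $2485.41


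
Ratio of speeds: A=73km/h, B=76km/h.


Ratio = 73:76
GCD = 1
Simplified = 73:76
Time ratio (same distance) = 76:73
Speed ratio = 73:76

73:76


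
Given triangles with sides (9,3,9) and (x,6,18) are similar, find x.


Scale factor = 6/3 = 2
Missing side = 9 × 2
= 18.0

18.0


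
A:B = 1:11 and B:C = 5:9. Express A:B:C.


Match B: multiply A:B by 5 → 5:55
Multiply B:C by 11 → 55:99
Combined: 5:55:99
GCD = 1
= 5:55:99

5:55:99


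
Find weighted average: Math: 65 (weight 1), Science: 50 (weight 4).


Numerator = 65×1 + 50×4
= 65 + 200
= 265
Total weight = 5
Weighted avg = 265/5
= 53.00

53.00


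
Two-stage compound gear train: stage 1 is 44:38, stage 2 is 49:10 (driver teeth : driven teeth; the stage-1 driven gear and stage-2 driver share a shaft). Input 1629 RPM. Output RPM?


Stage 1: RPM_B = RPM_A × t_A/t_B = 1629 × 44/38 = 71676/38 ≈ 1886.21
B and C share a shaft → RPM_C = RPM_B
Stage 2: RPM_D = RPM_C × t_C/t_D = RPM_A × (t_A×t_C)/(t_B×t_D)
Overall ratio = (44×49)/(38×10) = 2156/380
RPM_D = 1629 × 2156/380 = 3512124/380
≈ 9242.43 RPM

9242.43 RPM


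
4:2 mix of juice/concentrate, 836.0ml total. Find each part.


Total parts = 4 + 2 = 6
juice: 836.0 × 4/6 = 557.3ml
concentrate: 836.0 × 2/6 = 278.7ml
= 557.3ml and 278.7ml

557.3ml and 278.7ml


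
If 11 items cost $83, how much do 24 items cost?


Direct proportion: y/x = constant
k = 83/11 ≈ 7.5455
y₂ = k × 24 = 83 × 24 / 11 = 1992/11
≈ 181.09

181.09


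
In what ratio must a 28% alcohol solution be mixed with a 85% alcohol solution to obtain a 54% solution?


Let x parts of 28% mix with y parts of 85%.
28x + 85y = 54(x + y)
28x + 85y = 54x + 54y
x(28 - 54) = y(54 - 85)
x/y = (85 - 54)/(54 - 28) = 31/26
Simplify: 31:26
= 31:26

31:26


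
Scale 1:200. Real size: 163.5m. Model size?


Model size = real / scale
= 163.5 / 200
= 0.8175 m

0.8175 m


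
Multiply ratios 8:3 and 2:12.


Compound ratio = (8×2) : (3×12)
= 16:36
GCD = 4
= 4:9

4:9


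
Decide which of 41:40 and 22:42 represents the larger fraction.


41/40 = 1.0250
22/42 = 0.5238
1.0250 > 0.5238, so 41:40 is greater
= 41:40

41:40


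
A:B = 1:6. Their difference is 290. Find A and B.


Let A = 1k, B = 6k.
6k - 1k = 290
5k = 290 → k = 290/5 = 58
A = 1×58 = 58, B = 6×58 = 348
= A = 58, B = 348

A = 58, B = 348
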